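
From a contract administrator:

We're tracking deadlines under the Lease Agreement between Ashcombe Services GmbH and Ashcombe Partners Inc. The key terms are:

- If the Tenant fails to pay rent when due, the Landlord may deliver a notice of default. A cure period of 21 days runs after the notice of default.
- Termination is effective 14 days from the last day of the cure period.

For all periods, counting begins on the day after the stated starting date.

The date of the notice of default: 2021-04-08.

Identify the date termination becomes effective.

2021-05-13

The last day of the cure period: 2021-04-08 + 21 days = 2021-04-29.
The date termination becomes effective: 2021-04-29 + 14 days = 2021-05-13.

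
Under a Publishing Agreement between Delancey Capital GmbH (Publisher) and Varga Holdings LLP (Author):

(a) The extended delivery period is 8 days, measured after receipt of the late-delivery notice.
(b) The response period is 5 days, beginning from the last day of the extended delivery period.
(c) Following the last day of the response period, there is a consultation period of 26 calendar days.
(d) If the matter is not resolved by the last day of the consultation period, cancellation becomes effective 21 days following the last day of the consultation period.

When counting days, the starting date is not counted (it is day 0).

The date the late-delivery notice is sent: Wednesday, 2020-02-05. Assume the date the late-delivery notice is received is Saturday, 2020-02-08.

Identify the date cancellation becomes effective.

2020-04-08

The last day of the extended delivery period: 2020-02-08 + 8 days = 2020-02-16.
Adding 5 calendar days to 2020-02-16 gives 2020-02-21, which is the last day of the response period.
The last day of the consultation period: 26 calendar days after 2020-02-21 is 2020-03-18.
Adding 21 calendar days to 2020-03-18 gives 2020-04-08, which is the date cancellation becomes effective.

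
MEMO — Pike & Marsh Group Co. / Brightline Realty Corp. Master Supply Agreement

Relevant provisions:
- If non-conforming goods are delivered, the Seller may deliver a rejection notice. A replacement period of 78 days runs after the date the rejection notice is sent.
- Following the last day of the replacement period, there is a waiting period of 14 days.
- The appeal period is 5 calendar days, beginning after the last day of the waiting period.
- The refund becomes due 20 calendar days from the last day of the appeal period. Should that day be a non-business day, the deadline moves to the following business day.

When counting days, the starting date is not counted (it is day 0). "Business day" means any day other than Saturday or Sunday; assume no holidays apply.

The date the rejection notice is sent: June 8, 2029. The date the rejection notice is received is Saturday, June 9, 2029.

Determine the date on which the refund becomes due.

The last day of the replacement period: 78 calendar days after June 8, 2029 is August 25, 2029.
Adding 14 calendar days to August 25, 2029 gives September 8, 2029, which is the last day of the waiting period.
The last day of the appeal period: 5 calendar days after September 8, 2029 is September 13, 2029.
The date on which the refund becomes due: 20 calendar days after September 13, 2029 is October 3, 2029. October 3, 2029 is a Wednesday, so no roll-forward applies.

October 3, 2029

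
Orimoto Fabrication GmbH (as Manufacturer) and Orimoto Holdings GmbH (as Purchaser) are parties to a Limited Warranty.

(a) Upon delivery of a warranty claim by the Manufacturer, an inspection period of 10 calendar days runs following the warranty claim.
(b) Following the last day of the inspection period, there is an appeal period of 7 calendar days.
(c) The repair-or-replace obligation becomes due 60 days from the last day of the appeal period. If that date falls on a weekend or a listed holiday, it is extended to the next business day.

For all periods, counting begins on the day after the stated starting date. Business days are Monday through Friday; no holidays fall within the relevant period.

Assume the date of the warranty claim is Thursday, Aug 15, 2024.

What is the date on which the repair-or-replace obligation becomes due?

Oct 31, 2024

The last day of the inspection period: 10 calendar days after Aug 15, 2024 is Aug 25, 2024.
Adding 7 calendar days to Aug 25, 2024 gives Sep 1, 2024, which is the last day of the appeal period.
The date on which the repair-or-replace obligation becomes due: Sep 1, 2024 + 60 days = Oct 31, 2024. Oct 31, 2024 is a Thursday, so no roll-forward applies.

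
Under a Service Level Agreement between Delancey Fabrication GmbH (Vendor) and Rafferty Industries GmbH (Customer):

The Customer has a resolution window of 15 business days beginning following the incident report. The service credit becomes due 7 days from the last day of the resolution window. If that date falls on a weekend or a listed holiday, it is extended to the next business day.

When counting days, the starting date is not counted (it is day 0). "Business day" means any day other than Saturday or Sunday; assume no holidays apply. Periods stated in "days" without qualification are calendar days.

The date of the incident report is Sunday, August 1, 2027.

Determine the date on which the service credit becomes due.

The last day of the resolution window: 15 business days after Sunday, August 1, 2027, skipping weekends — Aug 2, Aug 3, Aug 4, Aug 5, …, Aug 18, Aug 19, Aug 20 — lands on Friday, August 20, 2027.
Adding 7 calendar days to August 20, 2027 gives August 27, 2027, which is the date on which the service credit becomes due. August 27, 2027 is a Friday, so no roll-forward applies.

August 27, 2027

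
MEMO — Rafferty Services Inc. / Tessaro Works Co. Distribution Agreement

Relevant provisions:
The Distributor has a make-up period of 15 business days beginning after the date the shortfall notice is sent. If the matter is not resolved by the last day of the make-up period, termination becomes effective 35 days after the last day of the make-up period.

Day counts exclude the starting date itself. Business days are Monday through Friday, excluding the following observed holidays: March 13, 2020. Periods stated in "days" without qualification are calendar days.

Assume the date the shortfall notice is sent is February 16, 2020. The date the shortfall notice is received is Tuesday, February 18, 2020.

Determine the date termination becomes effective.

April 10, 2020

The last day of the make-up period: 15 business days after Sunday, February 16, 2020, skipping weekends — Feb 17, Feb 18, Feb 19, Feb 20, …, Mar 4, Mar 5, Mar 6 — lands on Friday, March 6, 2020.
The date termination becomes effective: 35 calendar days after March 6, 2020 is April 10, 2020.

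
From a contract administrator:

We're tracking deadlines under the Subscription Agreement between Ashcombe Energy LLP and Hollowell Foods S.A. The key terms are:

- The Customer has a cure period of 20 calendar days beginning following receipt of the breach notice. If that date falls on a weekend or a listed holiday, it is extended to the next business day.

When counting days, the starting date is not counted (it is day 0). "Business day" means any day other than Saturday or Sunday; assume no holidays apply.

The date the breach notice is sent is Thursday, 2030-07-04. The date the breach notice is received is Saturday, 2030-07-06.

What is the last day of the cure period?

The last day of the cure period: 2030-07-06 + 20 days = 2030-07-26. 2030-07-26 is a Friday, so no roll-forward applies.

2030-07-26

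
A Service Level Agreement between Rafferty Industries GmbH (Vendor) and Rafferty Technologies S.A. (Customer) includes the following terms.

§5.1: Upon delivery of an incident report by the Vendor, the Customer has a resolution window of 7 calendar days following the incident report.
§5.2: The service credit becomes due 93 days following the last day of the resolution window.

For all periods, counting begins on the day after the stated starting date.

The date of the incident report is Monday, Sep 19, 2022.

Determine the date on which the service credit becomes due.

Dec 28, 2022

Adding 7 calendar days to Sep 19, 2022 gives Sep 26, 2022, which is the last day of the resolution window.
The date on which the service credit becomes due: 93 calendar days after Sep 26, 2022 is Dec 28, 2022.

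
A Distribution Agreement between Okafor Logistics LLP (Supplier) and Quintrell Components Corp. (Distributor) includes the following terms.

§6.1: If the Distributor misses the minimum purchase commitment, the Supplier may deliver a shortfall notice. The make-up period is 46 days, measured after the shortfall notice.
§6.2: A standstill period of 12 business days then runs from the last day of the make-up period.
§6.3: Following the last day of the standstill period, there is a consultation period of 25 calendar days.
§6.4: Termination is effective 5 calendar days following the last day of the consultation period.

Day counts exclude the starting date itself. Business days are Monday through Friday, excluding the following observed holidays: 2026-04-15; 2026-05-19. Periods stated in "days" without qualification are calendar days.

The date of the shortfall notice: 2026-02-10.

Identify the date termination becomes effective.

The last day of the make-up period: 46 calendar days after 2026-02-10 is 2026-03-28.
From Saturday, 2026-03-28, 12 business days (Mar 30, Mar 31, Apr 1, Apr 2, …, Apr 10, Apr 13, Apr 14, skipping weekends) brings us to Tuesday, 2026-04-14, which is the last day of the standstill period.
Adding 25 calendar days to 2026-04-14 gives 2026-05-09, which is the last day of the consultation period.
The date termination becomes effective: 5 calendar days after 2026-05-09 is 2026-05-14.

2026-05-14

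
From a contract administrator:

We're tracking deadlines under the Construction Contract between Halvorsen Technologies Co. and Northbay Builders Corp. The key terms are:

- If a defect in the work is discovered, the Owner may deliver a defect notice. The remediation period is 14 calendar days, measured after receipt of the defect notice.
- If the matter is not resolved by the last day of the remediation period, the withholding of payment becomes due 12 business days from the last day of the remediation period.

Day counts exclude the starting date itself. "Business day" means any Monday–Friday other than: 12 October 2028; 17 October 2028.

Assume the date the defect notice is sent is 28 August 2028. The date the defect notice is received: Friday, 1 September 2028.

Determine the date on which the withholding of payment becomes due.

The last day of the remediation period: 14 calendar days after 1 September 2028 is 15 September 2028.
The date on which the withholding of payment becomes due: counting 12 business days from Friday, 15 September 2028 (Sep 18, Sep 19, Sep 20, Sep 21, …, Sep 29, Oct 2, Oct 3, skipping weekends) reaches Tuesday, 3 October 2028.

3 October 2028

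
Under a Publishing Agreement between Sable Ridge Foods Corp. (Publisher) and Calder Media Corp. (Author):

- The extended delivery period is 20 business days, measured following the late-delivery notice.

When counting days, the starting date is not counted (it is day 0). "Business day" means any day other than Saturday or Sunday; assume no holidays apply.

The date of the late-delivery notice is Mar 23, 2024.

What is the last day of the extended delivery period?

Apr 19, 2024

From Saturday, Mar 23, 2024, 20 business days (Mar 25, Mar 26, Mar 27, Mar 28, …, Apr 17, Apr 18, Apr 19, skipping weekends) brings us to Friday, Apr 19, 2024, which is the last day of the extended delivery period.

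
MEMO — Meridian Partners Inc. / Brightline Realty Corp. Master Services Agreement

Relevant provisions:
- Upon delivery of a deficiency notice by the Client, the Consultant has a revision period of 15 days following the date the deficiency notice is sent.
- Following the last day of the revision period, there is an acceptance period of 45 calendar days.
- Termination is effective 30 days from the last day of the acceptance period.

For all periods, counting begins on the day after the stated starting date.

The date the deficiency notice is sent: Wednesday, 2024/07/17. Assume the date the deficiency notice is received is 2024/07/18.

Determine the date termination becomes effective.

2024/10/15

The last day of the revision period: 15 calendar days after 2024/07/17 is 2024/08/01.
The last day of the acceptance period: 45 calendar days after 2024/08/01 is 2024/09/15.
The date termination becomes effective: 2024/09/15 + 30 days = 2024/10/15.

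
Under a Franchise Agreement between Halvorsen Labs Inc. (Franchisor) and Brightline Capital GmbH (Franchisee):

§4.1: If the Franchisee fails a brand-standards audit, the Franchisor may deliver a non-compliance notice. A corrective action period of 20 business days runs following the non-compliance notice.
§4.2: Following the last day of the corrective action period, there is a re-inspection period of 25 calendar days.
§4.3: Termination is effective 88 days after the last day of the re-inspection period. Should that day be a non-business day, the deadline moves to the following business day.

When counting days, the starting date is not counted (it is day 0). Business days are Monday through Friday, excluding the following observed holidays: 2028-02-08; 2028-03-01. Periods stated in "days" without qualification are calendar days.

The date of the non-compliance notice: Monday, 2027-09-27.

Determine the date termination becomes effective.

2028-02-15

From Monday, 2027-09-27, 20 business days (Sep 28, Sep 29, Sep 30, Oct 1, …, Oct 21, Oct 22, Oct 25, skipping weekends) brings us to Monday, 2027-10-25, which is the last day of the corrective action period.
The last day of the re-inspection period: 25 calendar days after 2027-10-25 is 2027-11-19.
The date termination becomes effective: 88 calendar days after 2027-11-19 is 2028-02-15. 2028-02-15 is a Tuesday and is not a listed holiday, so no roll-forward applies.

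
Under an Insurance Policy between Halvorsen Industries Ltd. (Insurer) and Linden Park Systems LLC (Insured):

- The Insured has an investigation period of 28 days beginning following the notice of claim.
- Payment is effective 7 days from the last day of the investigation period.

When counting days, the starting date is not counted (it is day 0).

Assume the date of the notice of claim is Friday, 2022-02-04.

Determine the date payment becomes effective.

2022-03-11

Adding 28 calendar days to 2022-02-04 gives 2022-03-04, which is the last day of the investigation period.
The date payment becomes effective: 2022-03-04 + 7 days = 2022-03-11.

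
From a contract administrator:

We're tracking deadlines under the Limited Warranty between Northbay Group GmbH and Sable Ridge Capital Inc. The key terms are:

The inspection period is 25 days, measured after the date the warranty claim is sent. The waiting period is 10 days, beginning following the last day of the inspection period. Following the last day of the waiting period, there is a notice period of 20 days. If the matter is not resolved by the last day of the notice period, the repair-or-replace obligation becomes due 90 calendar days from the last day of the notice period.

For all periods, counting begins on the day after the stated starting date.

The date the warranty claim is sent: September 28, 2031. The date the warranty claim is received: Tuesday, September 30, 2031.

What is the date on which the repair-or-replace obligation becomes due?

February 20, 2032

The last day of the inspection period: September 28, 2031 + 25 days = October 23, 2031.
Adding 10 calendar days to October 23, 2031 gives November 2, 2031, which is the last day of the waiting period.
Adding 20 calendar days to November 2, 2031 gives November 22, 2031, which is the last day of the notice period.
Adding 90 calendar days to November 22, 2031 gives February 20, 2032, which is the date on which the repair-or-replace obligation becomes due.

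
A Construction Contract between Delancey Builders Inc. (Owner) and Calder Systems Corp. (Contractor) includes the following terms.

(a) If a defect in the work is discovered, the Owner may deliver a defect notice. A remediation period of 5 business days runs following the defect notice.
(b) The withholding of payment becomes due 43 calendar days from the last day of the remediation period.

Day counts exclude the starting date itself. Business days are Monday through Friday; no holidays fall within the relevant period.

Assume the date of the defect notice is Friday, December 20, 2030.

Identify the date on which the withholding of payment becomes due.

February 8, 2031

The last day of the remediation period: counting 5 business days from Friday, December 20, 2030 (Dec 23, Dec 24, Dec 25, Dec 26, Dec 27, skipping weekends) reaches Friday, December 27, 2030.
Adding 43 calendar days to December 27, 2030 gives February 8, 2031, which is the date on which the withholding of payment becomes due.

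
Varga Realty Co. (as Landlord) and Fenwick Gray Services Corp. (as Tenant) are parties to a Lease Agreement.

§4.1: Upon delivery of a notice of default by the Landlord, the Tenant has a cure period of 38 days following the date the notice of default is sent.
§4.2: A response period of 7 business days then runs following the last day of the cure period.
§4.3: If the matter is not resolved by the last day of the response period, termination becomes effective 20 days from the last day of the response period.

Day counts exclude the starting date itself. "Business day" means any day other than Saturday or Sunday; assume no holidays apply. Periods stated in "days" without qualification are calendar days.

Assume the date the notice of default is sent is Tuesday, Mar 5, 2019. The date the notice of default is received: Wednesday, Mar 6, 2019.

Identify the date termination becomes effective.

The last day of the cure period: 38 calendar days after Mar 5, 2019 is Apr 12, 2019.
The last day of the response period: 7 business days after Friday, Apr 12, 2019, skipping weekends — Apr 15, Apr 16, Apr 17, Apr 18, Apr 19, Apr 22, Apr 23 — lands on Tuesday, Apr 23, 2019.
Adding 20 calendar days to Apr 23, 2019 gives May 13, 2019, which is the date termination becomes effective.

May 13, 2019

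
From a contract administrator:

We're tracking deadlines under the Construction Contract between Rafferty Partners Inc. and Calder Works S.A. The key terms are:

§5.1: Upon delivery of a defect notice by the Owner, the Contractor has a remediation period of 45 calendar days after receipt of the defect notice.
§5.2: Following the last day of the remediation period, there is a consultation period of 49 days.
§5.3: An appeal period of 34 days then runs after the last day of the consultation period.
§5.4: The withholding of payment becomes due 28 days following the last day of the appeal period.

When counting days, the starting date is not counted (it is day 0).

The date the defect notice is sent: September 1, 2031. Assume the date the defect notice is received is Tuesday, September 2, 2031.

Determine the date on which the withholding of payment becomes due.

February 5, 2032

Adding 45 calendar days to September 2, 2031 gives October 17, 2031, which is the last day of the remediation period.
Adding 49 calendar days to October 17, 2031 gives December 5, 2031, which is the last day of the consultation period.
The last day of the appeal period: December 5, 2031 + 34 days = January 8, 2032.
Adding 28 calendar days to January 8, 2032 gives February 5, 2032, which is the date on which the withholding of payment becomes due.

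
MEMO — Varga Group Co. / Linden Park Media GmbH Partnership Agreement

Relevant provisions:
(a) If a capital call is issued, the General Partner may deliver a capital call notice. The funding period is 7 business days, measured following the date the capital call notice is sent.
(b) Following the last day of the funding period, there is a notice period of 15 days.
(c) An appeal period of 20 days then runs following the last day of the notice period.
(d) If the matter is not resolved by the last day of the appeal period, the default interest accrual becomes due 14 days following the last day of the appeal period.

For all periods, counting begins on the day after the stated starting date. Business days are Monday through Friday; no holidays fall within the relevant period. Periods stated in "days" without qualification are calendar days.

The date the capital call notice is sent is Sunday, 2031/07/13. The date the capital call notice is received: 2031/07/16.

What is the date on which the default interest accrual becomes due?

2031/09/09

From Sunday, 2031/07/13, 7 business days (Jul 14, Jul 15, Jul 16, Jul 17, Jul 18, Jul 21, Jul 22, skipping weekends) brings us to Tuesday, 2031/07/22, which is the last day of the funding period.
The last day of the notice period: 2031/07/22 + 15 days = 2031/08/06.
The last day of the appeal period: 2031/08/06 + 20 days = 2031/08/26.
The date on which the default interest accrual becomes due: 14 calendar days after 2031/08/26 is 2031/09/09.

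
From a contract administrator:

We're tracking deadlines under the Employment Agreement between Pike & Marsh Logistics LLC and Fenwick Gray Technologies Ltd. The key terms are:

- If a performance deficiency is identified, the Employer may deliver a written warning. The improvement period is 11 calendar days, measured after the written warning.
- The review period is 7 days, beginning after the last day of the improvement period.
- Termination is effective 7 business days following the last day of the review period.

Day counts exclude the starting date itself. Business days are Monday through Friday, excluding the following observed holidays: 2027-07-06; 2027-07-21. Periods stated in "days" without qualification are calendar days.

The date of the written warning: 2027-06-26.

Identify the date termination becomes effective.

2027-07-26

Adding 11 calendar days to 2027-06-26 gives 2027-07-07, which is the last day of the improvement period.
The last day of the review period: 7 calendar days after 2027-07-07 is 2027-07-14.
The date termination becomes effective: counting 7 business days from Wednesday, 2027-07-14 (Jul 15, Jul 16, Jul 19, Jul 20, Jul 22, Jul 23, Jul 26, skipping weekends and the listed holiday on Jul 21) reaches Monday, 2027-07-26.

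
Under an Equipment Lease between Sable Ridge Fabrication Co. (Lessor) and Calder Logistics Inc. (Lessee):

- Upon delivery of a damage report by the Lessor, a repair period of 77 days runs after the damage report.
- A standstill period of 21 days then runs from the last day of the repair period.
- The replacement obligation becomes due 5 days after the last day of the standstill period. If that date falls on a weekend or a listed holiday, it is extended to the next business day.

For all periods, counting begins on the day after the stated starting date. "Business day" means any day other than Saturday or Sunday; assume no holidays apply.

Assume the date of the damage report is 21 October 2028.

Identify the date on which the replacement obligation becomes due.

1 February 2029

The last day of the repair period: 77 calendar days after 21 October 2028 is 6 January 2029.
The last day of the standstill period: 21 calendar days after 6 January 2029 is 27 January 2029.
The date on which the replacement obligation becomes due: 27 January 2029 + 5 days = 1 February 2029. 1 February 2029 is a Thursday, so no roll-forward applies.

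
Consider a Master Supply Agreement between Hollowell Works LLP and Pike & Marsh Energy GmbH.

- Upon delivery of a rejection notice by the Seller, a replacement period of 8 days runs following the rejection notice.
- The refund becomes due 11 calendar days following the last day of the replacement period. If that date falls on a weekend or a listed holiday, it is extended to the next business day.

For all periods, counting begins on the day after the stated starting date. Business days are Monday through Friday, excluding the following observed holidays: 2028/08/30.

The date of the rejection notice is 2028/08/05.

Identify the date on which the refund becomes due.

2028/08/24

The last day of the replacement period: 8 calendar days after 2028/08/05 is 2028/08/13.
The date on which the refund becomes due: 11 calendar days after 2028/08/13 is 2028/08/24. 2028/08/24 is a Thursday and is not a listed holiday, so no roll-forward applies.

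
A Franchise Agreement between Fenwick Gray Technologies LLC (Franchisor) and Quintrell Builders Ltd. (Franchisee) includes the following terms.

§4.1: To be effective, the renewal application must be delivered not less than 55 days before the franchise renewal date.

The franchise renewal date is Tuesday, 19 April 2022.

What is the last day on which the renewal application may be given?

23 February 2022

19 April 2022 minus 55 days is 23 February 2022.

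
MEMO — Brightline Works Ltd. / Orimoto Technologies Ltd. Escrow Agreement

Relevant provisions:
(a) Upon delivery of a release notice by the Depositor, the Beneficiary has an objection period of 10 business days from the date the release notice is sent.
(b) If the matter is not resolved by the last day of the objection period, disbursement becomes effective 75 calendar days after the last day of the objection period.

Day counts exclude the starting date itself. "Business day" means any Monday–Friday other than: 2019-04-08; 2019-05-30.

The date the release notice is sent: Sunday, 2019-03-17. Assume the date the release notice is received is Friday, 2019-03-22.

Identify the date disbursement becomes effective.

2019-06-12

The last day of the objection period: 10 business days after Sunday, 2019-03-17, skipping weekends — Mar 18, Mar 19, Mar 20, Mar 21, Mar 22, Mar 25, Mar 26, Mar 27, Mar 28, Mar 29 — lands on Friday, 2019-03-29.
Adding 75 calendar days to 2019-03-29 gives 2019-06-12, which is the date disbursement becomes effective.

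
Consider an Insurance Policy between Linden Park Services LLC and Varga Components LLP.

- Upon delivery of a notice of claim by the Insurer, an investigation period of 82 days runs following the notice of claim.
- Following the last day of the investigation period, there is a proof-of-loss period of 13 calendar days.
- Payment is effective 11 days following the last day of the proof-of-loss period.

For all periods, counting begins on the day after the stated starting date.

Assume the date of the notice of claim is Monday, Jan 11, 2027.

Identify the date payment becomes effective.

Apr 27, 2027

Adding 82 calendar days to Jan 11, 2027 gives Apr 3, 2027, which is the last day of the investigation period.
The last day of the proof-of-loss period: 13 calendar days after Apr 3, 2027 is Apr 16, 2027.
The date payment becomes effective: 11 calendar days after Apr 16, 2027 is Apr 27, 2027.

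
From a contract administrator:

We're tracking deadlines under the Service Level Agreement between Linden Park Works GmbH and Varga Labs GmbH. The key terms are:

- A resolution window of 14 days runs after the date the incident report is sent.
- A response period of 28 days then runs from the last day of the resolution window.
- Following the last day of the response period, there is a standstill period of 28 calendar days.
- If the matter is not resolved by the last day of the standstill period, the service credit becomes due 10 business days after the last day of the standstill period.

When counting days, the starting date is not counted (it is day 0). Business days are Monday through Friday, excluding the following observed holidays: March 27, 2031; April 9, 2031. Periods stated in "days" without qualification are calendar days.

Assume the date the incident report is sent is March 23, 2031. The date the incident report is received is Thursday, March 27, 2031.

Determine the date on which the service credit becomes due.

June 13, 2031

The last day of the resolution window: March 23, 2031 + 14 days = April 6, 2031.
The last day of the response period: April 6, 2031 + 28 days = May 4, 2031.
The last day of the standstill period: May 4, 2031 + 28 days = June 1, 2031.
The date on which the service credit becomes due: 10 business days after Sunday, June 1, 2031, skipping weekends — Jun 2, Jun 3, Jun 4, Jun 5, Jun 6, Jun 9, Jun 10, Jun 11, Jun 12, Jun 13 — lands on Friday, June 13, 2031.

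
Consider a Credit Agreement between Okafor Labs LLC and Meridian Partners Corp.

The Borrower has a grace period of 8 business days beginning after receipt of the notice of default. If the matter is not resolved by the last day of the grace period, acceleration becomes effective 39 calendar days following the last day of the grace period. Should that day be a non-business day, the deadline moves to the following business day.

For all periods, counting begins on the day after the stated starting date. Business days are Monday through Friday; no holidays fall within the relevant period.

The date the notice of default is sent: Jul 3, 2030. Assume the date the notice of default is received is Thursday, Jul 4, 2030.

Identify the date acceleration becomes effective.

The last day of the grace period: counting 8 business days from Thursday, Jul 4, 2030 (Jul 5, Jul 8, Jul 9, Jul 10, Jul 11, Jul 12, Jul 15, Jul 16, skipping weekends) reaches Tuesday, Jul 16, 2030.
Adding 39 calendar days to Jul 16, 2030 gives Aug 24, 2030, which is the date acceleration becomes effective. That falls on a Saturday, so it rolls to the next business day, Monday, Aug 26, 2030.

Aug 26, 2030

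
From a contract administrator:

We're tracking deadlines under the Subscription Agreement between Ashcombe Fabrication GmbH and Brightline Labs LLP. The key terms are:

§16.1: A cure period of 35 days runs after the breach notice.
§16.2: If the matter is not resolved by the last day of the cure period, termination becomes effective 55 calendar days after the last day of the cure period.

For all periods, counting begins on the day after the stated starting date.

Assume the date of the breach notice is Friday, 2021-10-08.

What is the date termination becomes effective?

The last day of the cure period: 35 calendar days after 2021-10-08 is 2021-11-12.
Adding 55 calendar days to 2021-11-12 gives 2022-01-06, which is the date termination becomes effective.

2022-01-06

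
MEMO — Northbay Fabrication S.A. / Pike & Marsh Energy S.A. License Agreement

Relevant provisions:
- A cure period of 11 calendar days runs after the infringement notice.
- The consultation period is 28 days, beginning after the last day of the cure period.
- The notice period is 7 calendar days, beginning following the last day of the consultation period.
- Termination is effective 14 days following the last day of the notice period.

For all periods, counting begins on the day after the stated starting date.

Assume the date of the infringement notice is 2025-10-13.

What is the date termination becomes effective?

2025-12-12

The last day of the cure period: 2025-10-13 + 11 days = 2025-10-24.
The last day of the consultation period: 28 calendar days after 2025-10-24 is 2025-11-21.
The last day of the notice period: 2025-11-21 + 7 days = 2025-11-28.
Adding 14 calendar days to 2025-11-28 gives 2025-12-12, which is the date termination becomes effective.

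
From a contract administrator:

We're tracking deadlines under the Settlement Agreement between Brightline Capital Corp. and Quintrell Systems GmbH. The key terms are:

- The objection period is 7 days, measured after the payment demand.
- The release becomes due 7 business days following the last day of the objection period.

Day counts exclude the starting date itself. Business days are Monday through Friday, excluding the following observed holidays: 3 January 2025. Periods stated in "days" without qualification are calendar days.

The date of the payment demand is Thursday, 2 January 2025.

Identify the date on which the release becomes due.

20 January 2025

The last day of the objection period: 2 January 2025 + 7 days = 9 January 2025.
The date on which the release becomes due: 7 business days after Thursday, 9 January 2025, skipping weekends — Jan 10, Jan 13, Jan 14, Jan 15, Jan 16, Jan 17, Jan 20 — lands on Monday, 20 January 2025.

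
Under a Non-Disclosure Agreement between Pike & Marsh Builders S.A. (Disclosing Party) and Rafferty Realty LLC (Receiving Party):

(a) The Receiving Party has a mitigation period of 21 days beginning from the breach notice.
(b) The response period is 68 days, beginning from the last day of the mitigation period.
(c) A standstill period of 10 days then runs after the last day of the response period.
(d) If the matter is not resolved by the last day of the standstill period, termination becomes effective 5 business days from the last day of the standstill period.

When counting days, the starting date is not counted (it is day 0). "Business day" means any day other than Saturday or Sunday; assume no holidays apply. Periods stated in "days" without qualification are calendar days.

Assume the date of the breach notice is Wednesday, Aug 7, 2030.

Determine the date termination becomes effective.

The last day of the mitigation period: 21 calendar days after Aug 7, 2030 is Aug 28, 2030.
Adding 68 calendar days to Aug 28, 2030 gives Nov 4, 2030, which is the last day of the response period.
The last day of the standstill period: 10 calendar days after Nov 4, 2030 is Nov 14, 2030.
The date termination becomes effective: 5 business days after Thursday, Nov 14, 2030, skipping weekends — Nov 15, Nov 18, Nov 19, Nov 20, Nov 21 — lands on Thursday, Nov 21, 2030.

Nov 21, 2030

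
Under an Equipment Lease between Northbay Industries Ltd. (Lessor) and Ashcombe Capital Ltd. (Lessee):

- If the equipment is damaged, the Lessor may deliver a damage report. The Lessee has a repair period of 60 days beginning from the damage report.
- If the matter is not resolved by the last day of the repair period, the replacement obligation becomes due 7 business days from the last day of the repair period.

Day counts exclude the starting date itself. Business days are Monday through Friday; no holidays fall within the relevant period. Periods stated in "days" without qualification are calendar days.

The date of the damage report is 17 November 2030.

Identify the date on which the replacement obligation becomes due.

Adding 60 calendar days to 17 November 2030 gives 16 January 2031, which is the last day of the repair period.
The date on which the replacement obligation becomes due: 7 business days after Thursday, 16 January 2031, skipping weekends — Jan 17, Jan 20, Jan 21, Jan 22, Jan 23, Jan 24, Jan 27 — lands on Monday, 27 January 2031.

27 January 2031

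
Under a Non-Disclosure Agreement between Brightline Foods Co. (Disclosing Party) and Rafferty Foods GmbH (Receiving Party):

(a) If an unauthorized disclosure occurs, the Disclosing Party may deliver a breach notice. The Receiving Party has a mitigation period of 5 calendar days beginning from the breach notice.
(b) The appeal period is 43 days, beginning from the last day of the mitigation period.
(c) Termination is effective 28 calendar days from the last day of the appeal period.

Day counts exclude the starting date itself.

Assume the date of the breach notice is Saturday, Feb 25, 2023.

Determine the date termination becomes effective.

May 12, 2023

Adding 5 calendar days to Feb 25, 2023 gives Mar 2, 2023, which is the last day of the mitigation period.
The last day of the appeal period: 43 calendar days after Mar 2, 2023 is Apr 14, 2023.
The date termination becomes effective: Apr 14, 2023 + 28 days = May 12, 2023.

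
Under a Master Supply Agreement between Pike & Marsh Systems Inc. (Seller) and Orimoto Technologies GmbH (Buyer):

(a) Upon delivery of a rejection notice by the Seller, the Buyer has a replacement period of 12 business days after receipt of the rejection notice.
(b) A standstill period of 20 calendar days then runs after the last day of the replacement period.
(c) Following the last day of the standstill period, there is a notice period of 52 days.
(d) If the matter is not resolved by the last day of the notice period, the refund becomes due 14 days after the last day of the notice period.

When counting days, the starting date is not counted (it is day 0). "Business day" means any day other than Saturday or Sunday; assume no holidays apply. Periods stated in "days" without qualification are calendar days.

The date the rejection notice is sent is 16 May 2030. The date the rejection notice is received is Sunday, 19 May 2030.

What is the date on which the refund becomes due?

29 August 2030

The last day of the replacement period: counting 12 business days from Sunday, 19 May 2030 (May 20, May 21, May 22, May 23, …, May 31, Jun 3, Jun 4, skipping weekends) reaches Tuesday, 4 June 2030.
Adding 20 calendar days to 4 June 2030 gives 24 June 2030, which is the last day of the standstill period.
The last day of the notice period: 24 June 2030 + 52 days = 15 August 2030.
Adding 14 calendar days to 15 August 2030 gives 29 August 2030, which is the date on which the refund becomes due.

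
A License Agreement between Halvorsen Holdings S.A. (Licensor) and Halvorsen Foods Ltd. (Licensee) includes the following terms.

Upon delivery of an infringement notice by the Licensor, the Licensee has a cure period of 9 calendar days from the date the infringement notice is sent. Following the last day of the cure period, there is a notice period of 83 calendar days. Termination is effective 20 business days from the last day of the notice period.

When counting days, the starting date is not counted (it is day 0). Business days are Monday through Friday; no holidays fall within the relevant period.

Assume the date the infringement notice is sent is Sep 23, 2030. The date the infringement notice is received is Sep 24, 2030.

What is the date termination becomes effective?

Jan 21, 2031

The last day of the cure period: Sep 23, 2030 + 9 days = Oct 2, 2030.
The last day of the notice period: 83 calendar days after Oct 2, 2030 is Dec 24, 2030.
The date termination becomes effective: 20 business days after Tuesday, Dec 24, 2030, skipping weekends — Dec 25, Dec 26, Dec 27, Dec 30, …, Jan 17, Jan 20, Jan 21 — lands on Tuesday, Jan 21, 2031.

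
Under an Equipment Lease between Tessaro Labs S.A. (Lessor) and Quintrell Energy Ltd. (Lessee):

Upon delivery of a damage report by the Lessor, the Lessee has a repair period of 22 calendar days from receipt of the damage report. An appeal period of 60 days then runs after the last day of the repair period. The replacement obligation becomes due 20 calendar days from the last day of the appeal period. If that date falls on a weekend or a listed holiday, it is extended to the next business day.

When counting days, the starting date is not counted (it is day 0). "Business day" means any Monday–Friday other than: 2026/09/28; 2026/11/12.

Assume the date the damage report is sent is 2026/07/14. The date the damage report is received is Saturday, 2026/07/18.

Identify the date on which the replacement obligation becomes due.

Adding 22 calendar days to 2026/07/18 gives 2026/08/09, which is the last day of the repair period.
Adding 60 calendar days to 2026/08/09 gives 2026/10/08, which is the last day of the appeal period.
The date on which the replacement obligation becomes due: 20 calendar days after 2026/10/08 is 2026/10/28. 2026/10/28 is a Wednesday and is not a listed holiday, so no roll-forward applies.

2026/10/28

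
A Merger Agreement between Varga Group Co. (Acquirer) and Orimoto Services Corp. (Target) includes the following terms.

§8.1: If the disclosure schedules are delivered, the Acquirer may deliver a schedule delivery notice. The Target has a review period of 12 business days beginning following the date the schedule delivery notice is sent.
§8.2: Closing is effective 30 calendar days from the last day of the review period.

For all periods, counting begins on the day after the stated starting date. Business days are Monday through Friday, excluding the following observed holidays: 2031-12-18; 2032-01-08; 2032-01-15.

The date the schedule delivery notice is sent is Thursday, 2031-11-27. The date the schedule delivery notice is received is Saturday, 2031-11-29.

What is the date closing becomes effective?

2032-01-14

From Thursday, 2031-11-27, 12 business days (Nov 28, Dec 1, Dec 2, Dec 3, …, Dec 11, Dec 12, Dec 15, skipping weekends) brings us to Monday, 2031-12-15, which is the last day of the review period.
Adding 30 calendar days to 2031-12-15 gives 2032-01-14, which is the date closing becomes effective.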